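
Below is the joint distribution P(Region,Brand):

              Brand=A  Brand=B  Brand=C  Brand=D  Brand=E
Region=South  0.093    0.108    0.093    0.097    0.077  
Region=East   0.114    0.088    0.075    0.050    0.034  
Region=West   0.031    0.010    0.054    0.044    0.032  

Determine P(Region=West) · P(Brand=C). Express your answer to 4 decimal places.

P(Region=West) = 0.031 + 0.010 + 0.054 + 0.044 + 0.032 = 0.171.
P(Brand=C) = 0.093 + 0.075 + 0.054 = 0.222.
Product: 0.171 × 0.222 = 0.0380.

0.0380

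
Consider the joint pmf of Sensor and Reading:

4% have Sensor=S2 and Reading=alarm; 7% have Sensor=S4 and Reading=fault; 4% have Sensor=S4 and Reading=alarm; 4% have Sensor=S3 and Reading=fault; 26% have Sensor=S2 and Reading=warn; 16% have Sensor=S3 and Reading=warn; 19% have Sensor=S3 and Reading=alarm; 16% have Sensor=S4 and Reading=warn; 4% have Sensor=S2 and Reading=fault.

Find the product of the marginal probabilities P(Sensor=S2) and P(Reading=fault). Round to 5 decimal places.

0.05100

P(Sensor=S2) = 0.26 + 0.04 + 0.04 = 0.34.
P(Reading=fault) = 0.04 + 0.04 + 0.07 = 0.15.
Product: 0.34 × 0.15 = 0.05100.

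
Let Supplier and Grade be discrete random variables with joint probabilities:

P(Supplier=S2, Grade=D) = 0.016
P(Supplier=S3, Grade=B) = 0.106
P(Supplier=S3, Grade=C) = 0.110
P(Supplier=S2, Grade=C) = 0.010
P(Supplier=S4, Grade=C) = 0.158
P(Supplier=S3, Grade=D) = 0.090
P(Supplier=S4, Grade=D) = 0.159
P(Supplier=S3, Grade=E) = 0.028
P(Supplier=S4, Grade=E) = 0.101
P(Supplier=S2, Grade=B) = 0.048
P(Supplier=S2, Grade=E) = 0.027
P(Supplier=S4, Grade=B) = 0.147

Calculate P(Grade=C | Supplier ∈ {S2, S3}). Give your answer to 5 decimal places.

0.27586

P(Supplier=S2) = 0.048 + 0.010 + 0.016 + 0.027 = 0.101.
P(Supplier=S3) = 0.106 + 0.110 + 0.090 + 0.028 = 0.334.
P(Supplier ∈ {S2, S3}) = 0.101 + 0.334 = 0.435; P(Grade=C, Supplier ∈ {S2, S3}) = 0.010 + 0.110 = 0.120.
P(Grade=C | Supplier ∈ {S2, S3}) = 0.120/0.435 = 0.27586.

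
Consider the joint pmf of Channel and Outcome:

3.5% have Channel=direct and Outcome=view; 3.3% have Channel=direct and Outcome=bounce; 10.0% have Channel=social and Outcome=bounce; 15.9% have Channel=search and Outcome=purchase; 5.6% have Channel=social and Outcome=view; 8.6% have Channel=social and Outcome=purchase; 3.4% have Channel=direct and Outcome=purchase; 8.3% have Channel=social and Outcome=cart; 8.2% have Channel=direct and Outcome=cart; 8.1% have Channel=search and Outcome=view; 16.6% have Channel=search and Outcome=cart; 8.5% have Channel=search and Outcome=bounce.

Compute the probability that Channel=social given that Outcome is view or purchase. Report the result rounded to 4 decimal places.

0.3149

P(Outcome=view) = 0.081 + 0.056 + 0.035 = 0.172.
P(Outcome=purchase) = 0.159 + 0.086 + 0.034 = 0.279.
P(Outcome ∈ {view, purchase}) = 0.172 + 0.279 = 0.451; P(Channel=social, Outcome ∈ {view, purchase}) = 0.056 + 0.086 = 0.142.
P(Channel=social | Outcome ∈ {view, purchase}) = 0.142/0.451 = 0.3149.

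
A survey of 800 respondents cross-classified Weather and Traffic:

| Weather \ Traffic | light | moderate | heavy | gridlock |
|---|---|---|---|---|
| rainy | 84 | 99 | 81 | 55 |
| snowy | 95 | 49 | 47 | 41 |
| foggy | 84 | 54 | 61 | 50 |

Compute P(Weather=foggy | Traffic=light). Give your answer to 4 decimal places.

Total with Traffic=light: 84 + 95 + 84 = 263.
P(Weather=foggy | Traffic=light) = 84/263 = 0.3194.

0.3194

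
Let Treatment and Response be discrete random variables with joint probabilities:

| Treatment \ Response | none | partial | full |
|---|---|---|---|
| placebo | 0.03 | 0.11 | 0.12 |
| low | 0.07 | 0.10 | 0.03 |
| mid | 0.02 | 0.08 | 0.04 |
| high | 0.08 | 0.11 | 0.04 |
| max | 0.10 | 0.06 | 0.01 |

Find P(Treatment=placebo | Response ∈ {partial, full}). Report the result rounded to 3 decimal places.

0.329

P(Response=partial) = 0.11 + 0.10 + 0.08 + 0.11 + 0.06 = 0.46.
P(Response=full) = 0.12 + 0.03 + 0.04 + 0.04 + 0.01 = 0.24.
P(Response ∈ {partial, full}) = 0.46 + 0.24 = 0.70; P(Treatment=placebo, Response ∈ {partial, full}) = 0.11 + 0.12 = 0.23.
P(Treatment=placebo | Response ∈ {partial, full}) = 0.23/0.70 = 0.329.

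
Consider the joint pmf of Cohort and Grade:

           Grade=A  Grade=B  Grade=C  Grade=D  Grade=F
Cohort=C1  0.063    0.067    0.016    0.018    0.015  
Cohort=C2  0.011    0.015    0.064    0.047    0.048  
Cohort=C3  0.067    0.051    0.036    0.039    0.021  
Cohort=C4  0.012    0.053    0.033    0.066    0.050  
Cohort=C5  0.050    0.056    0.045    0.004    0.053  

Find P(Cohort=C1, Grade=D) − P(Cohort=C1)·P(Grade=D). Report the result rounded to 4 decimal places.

-0.0131

P(Cohort=C1) = 0.063 + 0.067 + 0.016 + 0.018 + 0.015 = 0.179.
P(Grade=D) = 0.018 + 0.047 + 0.039 + 0.066 + 0.004 = 0.174.
P(Cohort=C1, Grade=D) − P(Cohort=C1)P(Grade=D) = 0.018 − 0.179×0.174 = -0.0131.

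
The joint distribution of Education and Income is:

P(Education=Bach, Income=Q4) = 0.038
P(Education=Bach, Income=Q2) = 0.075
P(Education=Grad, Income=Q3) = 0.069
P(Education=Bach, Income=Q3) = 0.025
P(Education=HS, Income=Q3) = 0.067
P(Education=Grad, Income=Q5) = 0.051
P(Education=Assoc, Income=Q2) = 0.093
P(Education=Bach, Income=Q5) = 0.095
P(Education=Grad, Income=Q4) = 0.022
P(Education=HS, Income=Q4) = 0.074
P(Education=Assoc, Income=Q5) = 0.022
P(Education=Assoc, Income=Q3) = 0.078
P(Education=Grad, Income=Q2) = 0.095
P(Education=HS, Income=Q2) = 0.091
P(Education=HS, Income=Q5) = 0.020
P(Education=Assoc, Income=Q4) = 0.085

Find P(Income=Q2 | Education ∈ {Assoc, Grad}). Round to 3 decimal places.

P(Education=Assoc) = 0.093 + 0.078 + 0.085 + 0.022 = 0.278.
P(Education=Grad) = 0.095 + 0.069 + 0.022 + 0.051 = 0.237.
P(Education ∈ {Assoc, Grad}) = 0.278 + 0.237 = 0.515; P(Income=Q2, Education ∈ {Assoc, Grad}) = 0.093 + 0.095 = 0.188.
P(Income=Q2 | Education ∈ {Assoc, Grad}) = 0.188/0.515 = 0.365.

0.365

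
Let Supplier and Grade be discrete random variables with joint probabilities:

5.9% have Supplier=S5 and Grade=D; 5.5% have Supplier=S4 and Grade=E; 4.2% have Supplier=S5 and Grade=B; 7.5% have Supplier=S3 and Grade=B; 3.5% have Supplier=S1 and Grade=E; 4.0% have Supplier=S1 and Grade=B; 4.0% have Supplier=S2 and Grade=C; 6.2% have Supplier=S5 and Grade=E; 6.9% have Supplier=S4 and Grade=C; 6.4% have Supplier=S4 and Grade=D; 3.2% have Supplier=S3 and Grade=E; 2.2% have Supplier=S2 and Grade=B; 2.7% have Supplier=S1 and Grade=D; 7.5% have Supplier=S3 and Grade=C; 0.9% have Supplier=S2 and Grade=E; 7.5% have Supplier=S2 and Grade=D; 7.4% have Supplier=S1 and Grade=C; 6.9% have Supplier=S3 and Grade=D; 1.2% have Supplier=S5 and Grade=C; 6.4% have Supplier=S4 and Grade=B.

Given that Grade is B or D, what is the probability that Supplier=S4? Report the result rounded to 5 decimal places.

P(Grade=B) = 0.040 + 0.022 + 0.075 + 0.064 + 0.042 = 0.243.
P(Grade=D) = 0.027 + 0.075 + 0.069 + 0.064 + 0.059 = 0.294.
P(Grade ∈ {B, D}) = 0.243 + 0.294 = 0.537; P(Supplier=S4, Grade ∈ {B, D}) = 0.064 + 0.064 = 0.128.
P(Supplier=S4 | Grade ∈ {B, D}) = 0.128/0.537 = 0.23836.

0.23836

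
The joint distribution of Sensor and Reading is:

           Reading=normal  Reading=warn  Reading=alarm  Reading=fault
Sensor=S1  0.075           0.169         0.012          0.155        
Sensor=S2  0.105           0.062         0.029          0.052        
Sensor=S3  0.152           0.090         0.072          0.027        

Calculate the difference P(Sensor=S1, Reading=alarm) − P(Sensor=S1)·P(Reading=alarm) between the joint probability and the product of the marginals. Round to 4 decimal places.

P(Sensor=S1) = 0.075 + 0.169 + 0.012 + 0.155 = 0.411.
P(Reading=alarm) = 0.012 + 0.029 + 0.072 = 0.113.
P(Sensor=S1, Reading=alarm) − P(Sensor=S1)P(Reading=alarm) = 0.012 − 0.411×0.113 = -0.0344.

-0.0344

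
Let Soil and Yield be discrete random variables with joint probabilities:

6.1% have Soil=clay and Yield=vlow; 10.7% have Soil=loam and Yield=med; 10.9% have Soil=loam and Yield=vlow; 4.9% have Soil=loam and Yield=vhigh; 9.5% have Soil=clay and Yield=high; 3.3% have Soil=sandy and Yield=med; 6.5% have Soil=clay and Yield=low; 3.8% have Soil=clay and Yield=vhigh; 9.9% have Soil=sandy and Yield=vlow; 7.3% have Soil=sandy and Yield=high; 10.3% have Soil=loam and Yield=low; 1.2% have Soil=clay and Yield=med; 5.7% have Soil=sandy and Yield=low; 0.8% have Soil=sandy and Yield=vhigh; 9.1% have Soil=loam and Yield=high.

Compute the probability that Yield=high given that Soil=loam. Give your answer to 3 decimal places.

P(Soil=loam) = 0.109 + 0.103 + 0.107 + 0.091 + 0.049 = 0.459.
P(Yield=high | Soil=loam) = 0.091/0.459 = 0.198.

0.198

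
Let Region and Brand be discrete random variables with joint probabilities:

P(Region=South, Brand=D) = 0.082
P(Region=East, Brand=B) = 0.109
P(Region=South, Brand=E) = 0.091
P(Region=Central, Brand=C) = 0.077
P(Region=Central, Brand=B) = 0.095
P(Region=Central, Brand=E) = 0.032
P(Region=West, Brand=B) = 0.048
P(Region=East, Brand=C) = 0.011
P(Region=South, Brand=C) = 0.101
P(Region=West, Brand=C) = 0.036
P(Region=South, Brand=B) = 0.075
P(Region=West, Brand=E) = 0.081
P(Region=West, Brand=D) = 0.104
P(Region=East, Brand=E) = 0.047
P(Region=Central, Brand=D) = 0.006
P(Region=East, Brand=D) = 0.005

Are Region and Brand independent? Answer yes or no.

no

P(Region=East) = 0.172 and P(Brand=B) = 0.327, so their product is 0.05624, but P(Region=East, Brand=B) = 0.109. Since these differ, Region and Brand are not independent.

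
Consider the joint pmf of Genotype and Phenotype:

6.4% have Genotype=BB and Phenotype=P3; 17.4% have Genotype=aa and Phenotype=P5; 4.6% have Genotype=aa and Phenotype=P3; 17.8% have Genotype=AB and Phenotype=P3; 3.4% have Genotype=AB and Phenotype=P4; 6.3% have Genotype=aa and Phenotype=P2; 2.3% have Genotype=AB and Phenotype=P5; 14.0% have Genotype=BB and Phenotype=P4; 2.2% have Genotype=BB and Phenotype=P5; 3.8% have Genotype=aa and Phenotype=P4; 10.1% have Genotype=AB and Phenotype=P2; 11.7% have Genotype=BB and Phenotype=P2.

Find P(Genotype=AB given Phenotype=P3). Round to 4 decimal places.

0.6181

P(Phenotype=P3) = 0.046 + 0.178 + 0.064 = 0.288.
P(Genotype=AB | Phenotype=P3) = 0.178/0.288 = 0.6181.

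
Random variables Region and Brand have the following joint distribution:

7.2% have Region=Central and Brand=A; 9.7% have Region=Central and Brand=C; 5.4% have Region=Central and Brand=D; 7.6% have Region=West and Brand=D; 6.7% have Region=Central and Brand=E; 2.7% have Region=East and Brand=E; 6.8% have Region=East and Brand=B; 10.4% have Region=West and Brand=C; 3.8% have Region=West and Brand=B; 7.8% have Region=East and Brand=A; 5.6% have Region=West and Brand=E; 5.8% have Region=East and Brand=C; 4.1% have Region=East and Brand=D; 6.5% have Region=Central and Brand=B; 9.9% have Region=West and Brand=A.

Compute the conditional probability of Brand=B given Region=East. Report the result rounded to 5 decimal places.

P(Region=East) = 0.078 + 0.068 + 0.058 + 0.041 + 0.027 = 0.272.
P(Brand=B | Region=East) = 0.068/0.272 = 0.25000.

0.25000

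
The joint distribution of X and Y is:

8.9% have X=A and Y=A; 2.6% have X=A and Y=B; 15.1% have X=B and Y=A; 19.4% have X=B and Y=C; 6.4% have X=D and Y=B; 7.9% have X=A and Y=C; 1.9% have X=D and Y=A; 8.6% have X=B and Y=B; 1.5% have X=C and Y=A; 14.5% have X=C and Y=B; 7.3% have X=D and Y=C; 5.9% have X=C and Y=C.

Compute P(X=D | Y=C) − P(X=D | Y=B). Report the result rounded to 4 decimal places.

P(Y=C) = 0.079 + 0.194 + 0.059 + 0.073 = 0.405; P(X=D | Y=C) = 0.073/0.405 = 0.18025.
P(Y=B) = 0.026 + 0.086 + 0.145 + 0.064 = 0.321; P(X=D | Y=B) = 0.064/0.321 = 0.19938.
Difference = -0.0191.

-0.0191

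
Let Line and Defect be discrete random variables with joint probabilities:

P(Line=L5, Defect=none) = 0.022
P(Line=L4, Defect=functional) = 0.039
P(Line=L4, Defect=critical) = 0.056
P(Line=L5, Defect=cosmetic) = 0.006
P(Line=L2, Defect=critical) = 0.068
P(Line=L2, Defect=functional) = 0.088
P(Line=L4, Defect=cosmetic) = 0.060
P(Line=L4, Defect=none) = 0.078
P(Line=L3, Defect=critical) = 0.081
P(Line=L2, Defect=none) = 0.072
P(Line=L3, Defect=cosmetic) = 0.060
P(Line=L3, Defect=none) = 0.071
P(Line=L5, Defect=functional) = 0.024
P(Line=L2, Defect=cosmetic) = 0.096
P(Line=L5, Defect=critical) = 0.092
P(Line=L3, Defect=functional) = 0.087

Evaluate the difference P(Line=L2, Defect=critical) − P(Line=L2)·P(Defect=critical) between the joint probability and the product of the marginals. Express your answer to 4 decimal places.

-0.0282

P(Line=L2) = 0.072 + 0.096 + 0.088 + 0.068 = 0.324.
P(Defect=critical) = 0.068 + 0.081 + 0.056 + 0.092 = 0.297.
P(Line=L2, Defect=critical) − P(Line=L2)P(Defect=critical) = 0.068 − 0.324×0.297 = -0.0282.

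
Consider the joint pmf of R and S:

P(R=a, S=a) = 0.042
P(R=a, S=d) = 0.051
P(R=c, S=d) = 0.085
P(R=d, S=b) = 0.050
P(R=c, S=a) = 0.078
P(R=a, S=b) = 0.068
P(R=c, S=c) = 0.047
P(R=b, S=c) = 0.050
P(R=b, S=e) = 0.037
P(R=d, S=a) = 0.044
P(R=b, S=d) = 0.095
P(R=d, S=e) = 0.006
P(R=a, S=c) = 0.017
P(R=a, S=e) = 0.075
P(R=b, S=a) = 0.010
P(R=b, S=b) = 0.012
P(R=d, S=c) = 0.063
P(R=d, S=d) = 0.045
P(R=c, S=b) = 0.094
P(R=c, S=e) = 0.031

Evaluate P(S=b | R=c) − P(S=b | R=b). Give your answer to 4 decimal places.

0.2218

P(R=c) = 0.078 + 0.094 + 0.047 + 0.085 + 0.031 = 0.335; P(S=b | R=c) = 0.094/0.335 = 0.28060.
P(R=b) = 0.010 + 0.012 + 0.050 + 0.095 + 0.037 = 0.204; P(S=b | R=b) = 0.012/0.204 = 0.05882.
Difference = 0.2218.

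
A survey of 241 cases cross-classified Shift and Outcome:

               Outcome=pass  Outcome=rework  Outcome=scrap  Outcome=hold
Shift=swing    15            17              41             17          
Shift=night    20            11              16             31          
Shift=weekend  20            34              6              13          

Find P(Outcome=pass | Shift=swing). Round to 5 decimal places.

Total with Shift=swing: 15 + 17 + 41 + 17 = 90.
P(Outcome=pass | Shift=swing) = 15/90 = 0.16667.

0.16667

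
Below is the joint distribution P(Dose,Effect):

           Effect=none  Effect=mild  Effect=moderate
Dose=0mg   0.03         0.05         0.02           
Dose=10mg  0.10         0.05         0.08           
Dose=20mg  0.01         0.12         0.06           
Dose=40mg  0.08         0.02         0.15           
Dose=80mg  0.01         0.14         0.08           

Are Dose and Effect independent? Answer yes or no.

no

P(Dose=40mg) = 0.25 and P(Effect=mild) = 0.38, so their product is 0.0950, but P(Dose=40mg, Effect=mild) = 0.02. Since these differ, Dose and Effect are not independent.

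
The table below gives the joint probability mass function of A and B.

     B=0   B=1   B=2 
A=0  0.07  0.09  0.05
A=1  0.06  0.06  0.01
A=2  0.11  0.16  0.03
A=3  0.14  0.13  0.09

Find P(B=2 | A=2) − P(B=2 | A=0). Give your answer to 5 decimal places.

-0.13810

P(A=2) = 0.11 + 0.16 + 0.03 = 0.30; P(B=2 | A=2) = 0.03/0.30 = 0.100000.
P(A=0) = 0.07 + 0.09 + 0.05 = 0.21; P(B=2 | A=0) = 0.05/0.21 = 0.238095.
Difference = -0.13810.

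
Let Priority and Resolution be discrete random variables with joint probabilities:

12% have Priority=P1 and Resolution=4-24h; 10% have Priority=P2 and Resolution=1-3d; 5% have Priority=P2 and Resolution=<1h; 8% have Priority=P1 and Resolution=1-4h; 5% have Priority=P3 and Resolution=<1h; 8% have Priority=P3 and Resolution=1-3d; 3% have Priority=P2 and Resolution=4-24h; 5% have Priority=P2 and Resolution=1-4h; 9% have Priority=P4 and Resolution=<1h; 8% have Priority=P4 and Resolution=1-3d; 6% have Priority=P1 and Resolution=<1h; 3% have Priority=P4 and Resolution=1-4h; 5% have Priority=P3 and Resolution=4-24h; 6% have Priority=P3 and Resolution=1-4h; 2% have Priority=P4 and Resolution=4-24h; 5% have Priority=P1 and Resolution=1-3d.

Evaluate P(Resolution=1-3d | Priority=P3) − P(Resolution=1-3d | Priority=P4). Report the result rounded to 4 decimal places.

P(Priority=P3) = 0.05 + 0.06 + 0.05 + 0.08 = 0.24; P(Resolution=1-3d | Priority=P3) = 0.08/0.24 = 0.33333.
P(Priority=P4) = 0.09 + 0.03 + 0.02 + 0.08 = 0.22; P(Resolution=1-3d | Priority=P4) = 0.08/0.22 = 0.36364.
Difference = -0.0303.

-0.0303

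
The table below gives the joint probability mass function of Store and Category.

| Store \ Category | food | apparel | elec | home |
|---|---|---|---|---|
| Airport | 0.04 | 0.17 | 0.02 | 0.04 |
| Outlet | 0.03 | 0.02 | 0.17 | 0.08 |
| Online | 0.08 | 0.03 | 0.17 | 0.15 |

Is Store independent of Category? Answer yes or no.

no

P(Store=Airport) = 0.27 and P(Category=apparel) = 0.22, so their product is 0.0594, but P(Store=Airport, Category=apparel) = 0.17. Since these differ, Store and Category are not independent.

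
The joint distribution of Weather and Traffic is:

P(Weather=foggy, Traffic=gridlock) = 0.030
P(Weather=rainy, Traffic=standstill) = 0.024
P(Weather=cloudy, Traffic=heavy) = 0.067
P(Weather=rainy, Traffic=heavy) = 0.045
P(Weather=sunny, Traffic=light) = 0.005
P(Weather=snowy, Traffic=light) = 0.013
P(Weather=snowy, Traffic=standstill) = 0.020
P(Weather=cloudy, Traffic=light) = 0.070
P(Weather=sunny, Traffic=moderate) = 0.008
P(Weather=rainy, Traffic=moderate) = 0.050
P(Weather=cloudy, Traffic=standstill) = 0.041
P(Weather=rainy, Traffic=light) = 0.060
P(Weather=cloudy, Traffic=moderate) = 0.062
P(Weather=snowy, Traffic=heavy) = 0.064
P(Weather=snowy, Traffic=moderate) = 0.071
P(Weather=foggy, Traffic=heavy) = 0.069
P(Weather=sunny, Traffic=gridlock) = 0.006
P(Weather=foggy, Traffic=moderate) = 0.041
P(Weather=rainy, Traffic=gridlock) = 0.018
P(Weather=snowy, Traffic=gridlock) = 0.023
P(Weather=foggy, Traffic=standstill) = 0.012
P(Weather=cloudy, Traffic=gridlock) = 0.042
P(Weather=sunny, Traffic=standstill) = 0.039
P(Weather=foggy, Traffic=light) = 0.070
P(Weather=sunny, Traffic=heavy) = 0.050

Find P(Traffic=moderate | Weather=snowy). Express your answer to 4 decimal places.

0.3717

P(Weather=snowy) = 0.013 + 0.071 + 0.064 + 0.023 + 0.020 = 0.191.
P(Traffic=moderate | Weather=snowy) = 0.071/0.191 = 0.3717.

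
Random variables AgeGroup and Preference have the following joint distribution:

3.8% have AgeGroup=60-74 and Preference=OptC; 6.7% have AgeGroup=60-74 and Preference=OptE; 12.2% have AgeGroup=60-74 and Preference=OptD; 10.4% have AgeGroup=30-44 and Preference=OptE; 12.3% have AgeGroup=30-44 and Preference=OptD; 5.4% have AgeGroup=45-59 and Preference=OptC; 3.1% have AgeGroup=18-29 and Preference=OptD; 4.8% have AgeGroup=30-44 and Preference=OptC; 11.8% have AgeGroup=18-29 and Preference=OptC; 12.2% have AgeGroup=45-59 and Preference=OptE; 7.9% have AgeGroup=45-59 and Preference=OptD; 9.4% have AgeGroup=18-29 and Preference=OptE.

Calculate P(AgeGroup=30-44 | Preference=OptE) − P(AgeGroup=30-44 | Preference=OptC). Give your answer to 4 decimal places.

P(Preference=OptE) = 0.094 + 0.104 + 0.122 + 0.067 = 0.387; P(AgeGroup=30-44 | Preference=OptE) = 0.104/0.387 = 0.26873.
P(Preference=OptC) = 0.118 + 0.048 + 0.054 + 0.038 = 0.258; P(AgeGroup=30-44 | Preference=OptC) = 0.048/0.258 = 0.18605.
Difference = 0.0827.

0.0827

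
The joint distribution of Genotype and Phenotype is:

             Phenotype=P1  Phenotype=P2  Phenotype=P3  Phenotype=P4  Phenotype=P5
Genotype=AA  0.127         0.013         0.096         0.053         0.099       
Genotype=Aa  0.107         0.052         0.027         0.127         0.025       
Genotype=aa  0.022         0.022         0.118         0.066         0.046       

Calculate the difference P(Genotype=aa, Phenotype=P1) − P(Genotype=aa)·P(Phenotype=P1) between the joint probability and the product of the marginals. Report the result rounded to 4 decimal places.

-0.0481

P(Genotype=aa) = 0.022 + 0.022 + 0.118 + 0.066 + 0.046 = 0.274.
P(Phenotype=P1) = 0.127 + 0.107 + 0.022 = 0.256.
P(Genotype=aa, Phenotype=P1) − P(Genotype=aa)P(Phenotype=P1) = 0.022 − 0.274×0.256 = -0.0481.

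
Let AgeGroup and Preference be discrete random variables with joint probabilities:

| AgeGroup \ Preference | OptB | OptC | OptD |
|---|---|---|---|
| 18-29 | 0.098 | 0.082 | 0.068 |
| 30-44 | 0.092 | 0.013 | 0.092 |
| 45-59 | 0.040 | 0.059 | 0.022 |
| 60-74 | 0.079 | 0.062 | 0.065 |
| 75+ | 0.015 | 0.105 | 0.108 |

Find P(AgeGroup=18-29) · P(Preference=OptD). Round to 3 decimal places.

P(AgeGroup=18-29) = 0.098 + 0.082 + 0.068 = 0.248.
P(Preference=OptD) = 0.068 + 0.092 + 0.022 + 0.065 + 0.108 = 0.355.
Product: 0.248 × 0.355 = 0.088.

0.088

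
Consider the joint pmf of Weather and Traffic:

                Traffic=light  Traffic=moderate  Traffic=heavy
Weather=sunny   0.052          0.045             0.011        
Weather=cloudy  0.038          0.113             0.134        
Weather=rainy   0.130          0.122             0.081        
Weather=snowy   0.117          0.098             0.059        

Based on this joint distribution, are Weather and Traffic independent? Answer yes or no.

no

P(Weather=cloudy) = 0.285 and P(Traffic=light) = 0.337, so their product is 0.09605, but P(Weather=cloudy, Traffic=light) = 0.038. Since these differ, Weather and Traffic are not independent.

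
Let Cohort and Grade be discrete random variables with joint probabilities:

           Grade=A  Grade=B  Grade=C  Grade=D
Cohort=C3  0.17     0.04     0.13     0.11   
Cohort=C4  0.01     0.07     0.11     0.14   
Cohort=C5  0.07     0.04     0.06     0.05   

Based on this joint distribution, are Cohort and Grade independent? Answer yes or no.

no

P(Cohort=C4) = 0.33 and P(Grade=A) = 0.25, so their product is 0.0825, but P(Cohort=C4, Grade=A) = 0.01. Since these differ, Cohort and Grade are not independent.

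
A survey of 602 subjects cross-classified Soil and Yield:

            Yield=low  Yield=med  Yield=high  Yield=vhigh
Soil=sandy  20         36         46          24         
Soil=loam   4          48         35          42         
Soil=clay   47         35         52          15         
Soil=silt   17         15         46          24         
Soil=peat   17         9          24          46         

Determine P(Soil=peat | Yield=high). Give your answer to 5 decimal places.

0.11823

Total with Yield=high: 46 + 35 + 52 + 46 + 24 = 203.
P(Soil=peat | Yield=high) = 24/203 = 0.11823.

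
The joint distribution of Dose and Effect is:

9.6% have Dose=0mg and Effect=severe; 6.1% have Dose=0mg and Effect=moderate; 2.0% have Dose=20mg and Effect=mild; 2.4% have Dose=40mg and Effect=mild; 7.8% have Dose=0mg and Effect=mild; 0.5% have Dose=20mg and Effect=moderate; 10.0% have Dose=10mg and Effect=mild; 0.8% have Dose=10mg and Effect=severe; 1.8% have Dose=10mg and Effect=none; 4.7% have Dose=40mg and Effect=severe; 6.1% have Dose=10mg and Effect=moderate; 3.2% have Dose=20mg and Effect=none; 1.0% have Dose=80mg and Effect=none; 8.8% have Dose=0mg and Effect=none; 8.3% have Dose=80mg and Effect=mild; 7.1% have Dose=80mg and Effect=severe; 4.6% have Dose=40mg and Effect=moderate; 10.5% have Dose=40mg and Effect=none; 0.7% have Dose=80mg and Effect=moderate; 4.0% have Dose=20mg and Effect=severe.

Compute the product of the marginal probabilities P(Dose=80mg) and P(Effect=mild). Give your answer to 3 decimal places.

P(Dose=80mg) = 0.010 + 0.083 + 0.007 + 0.071 = 0.171.
P(Effect=mild) = 0.078 + 0.100 + 0.020 + 0.024 + 0.083 = 0.305.
Product: 0.171 × 0.305 = 0.052.

0.052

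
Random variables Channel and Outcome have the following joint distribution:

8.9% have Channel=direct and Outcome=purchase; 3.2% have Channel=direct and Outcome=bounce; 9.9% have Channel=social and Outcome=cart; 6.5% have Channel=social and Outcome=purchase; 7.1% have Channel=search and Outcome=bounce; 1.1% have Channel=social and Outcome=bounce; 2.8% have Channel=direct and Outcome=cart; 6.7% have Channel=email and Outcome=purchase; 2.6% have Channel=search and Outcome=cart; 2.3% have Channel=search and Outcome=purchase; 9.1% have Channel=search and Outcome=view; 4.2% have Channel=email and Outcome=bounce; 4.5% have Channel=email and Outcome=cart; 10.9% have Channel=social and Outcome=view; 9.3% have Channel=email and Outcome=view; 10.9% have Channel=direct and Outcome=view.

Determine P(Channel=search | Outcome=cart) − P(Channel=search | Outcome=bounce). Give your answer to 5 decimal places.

-0.32382

P(Outcome=cart) = 0.045 + 0.026 + 0.099 + 0.028 = 0.198; P(Channel=search | Outcome=cart) = 0.026/0.198 = 0.131313.
P(Outcome=bounce) = 0.042 + 0.071 + 0.011 + 0.032 = 0.156; P(Channel=search | Outcome=bounce) = 0.071/0.156 = 0.455128.
Difference = -0.32382.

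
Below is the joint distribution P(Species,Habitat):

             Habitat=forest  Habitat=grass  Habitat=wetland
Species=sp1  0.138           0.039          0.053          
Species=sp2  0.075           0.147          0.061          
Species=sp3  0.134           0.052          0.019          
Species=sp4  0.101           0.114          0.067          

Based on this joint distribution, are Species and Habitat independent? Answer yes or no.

P(Species=sp2) = 0.283 and P(Habitat=forest) = 0.448, so their product is 0.12678, but P(Species=sp2, Habitat=forest) = 0.075. Since these differ, Species and Habitat are not independent.

no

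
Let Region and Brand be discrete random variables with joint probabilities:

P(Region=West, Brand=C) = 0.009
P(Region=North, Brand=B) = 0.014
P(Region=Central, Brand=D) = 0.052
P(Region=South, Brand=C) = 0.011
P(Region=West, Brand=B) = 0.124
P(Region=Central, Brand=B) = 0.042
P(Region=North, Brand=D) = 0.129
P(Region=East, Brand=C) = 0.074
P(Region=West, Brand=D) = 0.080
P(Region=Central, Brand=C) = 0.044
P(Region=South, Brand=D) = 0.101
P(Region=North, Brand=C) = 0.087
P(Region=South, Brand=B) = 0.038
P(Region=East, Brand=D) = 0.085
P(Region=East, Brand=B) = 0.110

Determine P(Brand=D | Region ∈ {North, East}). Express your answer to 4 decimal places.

P(Region=North) = 0.014 + 0.087 + 0.129 = 0.230.
P(Region=East) = 0.110 + 0.074 + 0.085 = 0.269.
P(Region ∈ {North, East}) = 0.230 + 0.269 = 0.499; P(Brand=D, Region ∈ {North, East}) = 0.129 + 0.085 = 0.214.
P(Brand=D | Region ∈ {North, East}) = 0.214/0.499 = 0.4289.

0.4289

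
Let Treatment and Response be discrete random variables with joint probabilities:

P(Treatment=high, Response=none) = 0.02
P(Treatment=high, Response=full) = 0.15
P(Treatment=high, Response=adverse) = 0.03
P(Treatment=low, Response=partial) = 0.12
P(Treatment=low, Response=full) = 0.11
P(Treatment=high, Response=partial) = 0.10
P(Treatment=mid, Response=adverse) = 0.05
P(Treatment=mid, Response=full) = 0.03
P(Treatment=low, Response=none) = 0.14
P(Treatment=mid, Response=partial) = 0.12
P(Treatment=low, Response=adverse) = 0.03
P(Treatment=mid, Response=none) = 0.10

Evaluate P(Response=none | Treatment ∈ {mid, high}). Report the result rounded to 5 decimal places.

0.20000

P(Treatment=mid) = 0.10 + 0.12 + 0.03 + 0.05 = 0.30.
P(Treatment=high) = 0.02 + 0.10 + 0.15 + 0.03 = 0.30.
P(Treatment ∈ {mid, high}) = 0.30 + 0.30 = 0.60; P(Response=none, Treatment ∈ {mid, high}) = 0.10 + 0.02 = 0.12.
P(Response=none | Treatment ∈ {mid, high}) = 0.12/0.60 = 0.20000.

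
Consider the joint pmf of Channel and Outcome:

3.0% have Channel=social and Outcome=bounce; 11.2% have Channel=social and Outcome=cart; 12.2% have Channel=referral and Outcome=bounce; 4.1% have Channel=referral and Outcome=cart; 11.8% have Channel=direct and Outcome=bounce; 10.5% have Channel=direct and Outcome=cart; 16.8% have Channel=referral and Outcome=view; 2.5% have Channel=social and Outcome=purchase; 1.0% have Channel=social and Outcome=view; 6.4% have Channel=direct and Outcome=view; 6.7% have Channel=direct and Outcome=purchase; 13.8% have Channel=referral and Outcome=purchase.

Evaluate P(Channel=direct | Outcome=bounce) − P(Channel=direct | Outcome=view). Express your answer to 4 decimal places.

P(Outcome=bounce) = 0.030 + 0.118 + 0.122 = 0.270; P(Channel=direct | Outcome=bounce) = 0.118/0.270 = 0.43704.
P(Outcome=view) = 0.010 + 0.064 + 0.168 = 0.242; P(Channel=direct | Outcome=view) = 0.064/0.242 = 0.26446.
Difference = 0.1726.

0.1726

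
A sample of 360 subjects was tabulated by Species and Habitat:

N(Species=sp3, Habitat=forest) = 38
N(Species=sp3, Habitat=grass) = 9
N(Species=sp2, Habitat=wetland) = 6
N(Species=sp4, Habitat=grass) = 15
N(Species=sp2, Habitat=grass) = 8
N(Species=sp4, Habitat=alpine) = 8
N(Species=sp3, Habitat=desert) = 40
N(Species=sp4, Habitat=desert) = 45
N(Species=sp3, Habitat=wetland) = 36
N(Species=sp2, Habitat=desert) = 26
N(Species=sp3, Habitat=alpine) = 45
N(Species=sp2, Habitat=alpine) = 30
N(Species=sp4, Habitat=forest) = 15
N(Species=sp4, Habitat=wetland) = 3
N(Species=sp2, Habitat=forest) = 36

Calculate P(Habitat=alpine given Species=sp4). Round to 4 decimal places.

0.0930

Total with Species=sp4: 15 + 15 + 3 + 45 + 8 = 86.
P(Habitat=alpine | Species=sp4) = 8/86 = 0.0930.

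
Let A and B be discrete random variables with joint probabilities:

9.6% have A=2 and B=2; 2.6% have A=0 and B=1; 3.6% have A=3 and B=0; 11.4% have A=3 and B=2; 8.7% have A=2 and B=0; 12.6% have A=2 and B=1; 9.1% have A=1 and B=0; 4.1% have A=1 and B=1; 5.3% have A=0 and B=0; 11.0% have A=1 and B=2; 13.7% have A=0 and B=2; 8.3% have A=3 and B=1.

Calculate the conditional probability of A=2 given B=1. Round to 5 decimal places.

0.45652

P(B=1) = 0.026 + 0.041 + 0.126 + 0.083 = 0.276.
P(A=2 | B=1) = 0.126/0.276 = 0.45652.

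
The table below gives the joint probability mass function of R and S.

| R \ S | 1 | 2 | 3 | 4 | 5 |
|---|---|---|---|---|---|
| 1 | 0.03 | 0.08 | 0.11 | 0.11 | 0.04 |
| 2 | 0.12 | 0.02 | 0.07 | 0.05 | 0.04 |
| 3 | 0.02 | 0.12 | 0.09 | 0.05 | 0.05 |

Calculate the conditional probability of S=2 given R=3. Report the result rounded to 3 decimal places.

P(R=3) = 0.02 + 0.12 + 0.09 + 0.05 + 0.05 = 0.33.
P(S=2 | R=3) = 0.12/0.33 = 0.364.

0.364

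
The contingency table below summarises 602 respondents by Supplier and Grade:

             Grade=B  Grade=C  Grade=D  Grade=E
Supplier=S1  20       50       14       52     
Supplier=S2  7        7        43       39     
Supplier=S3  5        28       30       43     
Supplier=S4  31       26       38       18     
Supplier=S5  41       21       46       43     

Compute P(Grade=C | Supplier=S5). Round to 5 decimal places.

Total with Supplier=S5: 41 + 21 + 46 + 43 = 151.
P(Grade=C | Supplier=S5) = 21/151 = 0.13907.

0.13907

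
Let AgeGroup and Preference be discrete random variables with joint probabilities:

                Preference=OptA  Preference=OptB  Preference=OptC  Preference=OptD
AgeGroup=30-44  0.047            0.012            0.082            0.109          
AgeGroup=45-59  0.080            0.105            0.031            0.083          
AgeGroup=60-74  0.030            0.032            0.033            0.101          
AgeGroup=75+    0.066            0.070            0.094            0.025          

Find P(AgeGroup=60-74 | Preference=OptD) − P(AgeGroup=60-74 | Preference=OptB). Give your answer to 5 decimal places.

0.17149

P(Preference=OptD) = 0.109 + 0.083 + 0.101 + 0.025 = 0.318; P(AgeGroup=60-74 | Preference=OptD) = 0.101/0.318 = 0.317610.
P(Preference=OptB) = 0.012 + 0.105 + 0.032 + 0.070 = 0.219; P(AgeGroup=60-74 | Preference=OptB) = 0.032/0.219 = 0.146119.
Difference = 0.17149.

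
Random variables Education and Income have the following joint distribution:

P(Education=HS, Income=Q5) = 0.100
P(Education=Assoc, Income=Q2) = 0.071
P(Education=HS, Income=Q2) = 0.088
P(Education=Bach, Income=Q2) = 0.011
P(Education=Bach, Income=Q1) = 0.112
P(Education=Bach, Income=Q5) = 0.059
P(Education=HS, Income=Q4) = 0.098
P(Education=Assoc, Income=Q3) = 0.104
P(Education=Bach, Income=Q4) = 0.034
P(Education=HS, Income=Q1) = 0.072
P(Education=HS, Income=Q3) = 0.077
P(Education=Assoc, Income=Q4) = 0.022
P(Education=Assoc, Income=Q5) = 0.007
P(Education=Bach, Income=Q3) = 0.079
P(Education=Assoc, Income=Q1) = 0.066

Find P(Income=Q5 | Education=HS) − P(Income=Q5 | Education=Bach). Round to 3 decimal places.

0.030

P(Education=HS) = 0.072 + 0.088 + 0.077 + 0.098 + 0.100 = 0.435; P(Income=Q5 | Education=HS) = 0.100/0.435 = 0.2299.
P(Education=Bach) = 0.112 + 0.011 + 0.079 + 0.034 + 0.059 = 0.295; P(Income=Q5 | Education=Bach) = 0.059/0.295 = 0.2000.
Difference = 0.030.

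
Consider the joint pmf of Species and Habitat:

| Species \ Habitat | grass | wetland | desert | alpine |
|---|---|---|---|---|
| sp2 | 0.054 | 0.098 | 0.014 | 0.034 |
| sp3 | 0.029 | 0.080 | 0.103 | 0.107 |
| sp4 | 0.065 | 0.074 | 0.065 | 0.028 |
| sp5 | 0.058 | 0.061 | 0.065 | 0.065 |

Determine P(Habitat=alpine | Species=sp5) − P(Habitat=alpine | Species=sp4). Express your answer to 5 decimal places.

P(Species=sp5) = 0.058 + 0.061 + 0.065 + 0.065 = 0.249; P(Habitat=alpine | Species=sp5) = 0.065/0.249 = 0.261044.
P(Species=sp4) = 0.065 + 0.074 + 0.065 + 0.028 = 0.232; P(Habitat=alpine | Species=sp4) = 0.028/0.232 = 0.120690.
Difference = 0.14035.

0.14035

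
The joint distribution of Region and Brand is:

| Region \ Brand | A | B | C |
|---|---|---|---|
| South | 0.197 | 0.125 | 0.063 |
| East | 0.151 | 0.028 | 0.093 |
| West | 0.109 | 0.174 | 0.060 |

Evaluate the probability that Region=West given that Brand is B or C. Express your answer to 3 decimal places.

0.431

P(Brand=B) = 0.125 + 0.028 + 0.174 = 0.327.
P(Brand=C) = 0.063 + 0.093 + 0.060 = 0.216.
P(Brand ∈ {B, C}) = 0.327 + 0.216 = 0.543; P(Region=West, Brand ∈ {B, C}) = 0.174 + 0.060 = 0.234.
P(Region=West | Brand ∈ {B, C}) = 0.234/0.543 = 0.431.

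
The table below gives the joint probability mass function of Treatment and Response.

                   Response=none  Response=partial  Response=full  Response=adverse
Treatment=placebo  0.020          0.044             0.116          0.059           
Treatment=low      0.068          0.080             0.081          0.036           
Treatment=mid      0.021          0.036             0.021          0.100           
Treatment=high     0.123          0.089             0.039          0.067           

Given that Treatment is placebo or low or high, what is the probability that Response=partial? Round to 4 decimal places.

P(Treatment=placebo) = 0.020 + 0.044 + 0.116 + 0.059 = 0.239.
P(Treatment=low) = 0.068 + 0.080 + 0.081 + 0.036 = 0.265.
P(Treatment=high) = 0.123 + 0.089 + 0.039 + 0.067 = 0.318.
P(Treatment ∈ {placebo, low, high}) = 0.239 + 0.265 + 0.318 = 0.822; P(Response=partial, Treatment ∈ {placebo, low, high}) = 0.044 + 0.080 + 0.089 = 0.213.
P(Response=partial | Treatment ∈ {placebo, low, high}) = 0.213/0.822 = 0.2591.

0.2591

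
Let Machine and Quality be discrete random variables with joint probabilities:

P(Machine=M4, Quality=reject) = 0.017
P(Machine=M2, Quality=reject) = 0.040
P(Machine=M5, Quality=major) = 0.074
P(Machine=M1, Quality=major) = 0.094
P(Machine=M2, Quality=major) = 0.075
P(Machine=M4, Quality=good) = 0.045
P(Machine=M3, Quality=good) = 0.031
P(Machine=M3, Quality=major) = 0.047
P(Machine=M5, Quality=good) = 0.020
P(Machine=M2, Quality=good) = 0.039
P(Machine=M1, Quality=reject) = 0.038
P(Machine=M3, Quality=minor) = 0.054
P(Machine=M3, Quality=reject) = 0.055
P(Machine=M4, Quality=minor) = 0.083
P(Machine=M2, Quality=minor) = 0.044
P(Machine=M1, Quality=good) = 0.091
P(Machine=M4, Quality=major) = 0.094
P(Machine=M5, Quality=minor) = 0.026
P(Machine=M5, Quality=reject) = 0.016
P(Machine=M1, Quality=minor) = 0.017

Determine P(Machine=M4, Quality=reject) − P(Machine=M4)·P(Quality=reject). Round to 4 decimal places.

-0.0227

P(Machine=M4) = 0.045 + 0.083 + 0.094 + 0.017 = 0.239.
P(Quality=reject) = 0.038 + 0.040 + 0.055 + 0.017 + 0.016 = 0.166.
P(Machine=M4, Quality=reject) − P(Machine=M4)P(Quality=reject) = 0.017 − 0.239×0.166 = -0.0227.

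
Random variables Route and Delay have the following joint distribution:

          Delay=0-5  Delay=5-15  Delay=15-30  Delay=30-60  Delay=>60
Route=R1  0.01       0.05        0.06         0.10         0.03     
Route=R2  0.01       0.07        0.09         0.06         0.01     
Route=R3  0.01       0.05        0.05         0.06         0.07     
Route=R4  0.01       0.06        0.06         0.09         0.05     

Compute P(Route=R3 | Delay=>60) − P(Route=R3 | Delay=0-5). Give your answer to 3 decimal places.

0.188

P(Delay=>60) = 0.03 + 0.01 + 0.07 + 0.05 = 0.16; P(Route=R3 | Delay=>60) = 0.07/0.16 = 0.4375.
P(Delay=0-5) = 0.01 + 0.01 + 0.01 + 0.01 = 0.04; P(Route=R3 | Delay=0-5) = 0.01/0.04 = 0.2500.
Difference = 0.188.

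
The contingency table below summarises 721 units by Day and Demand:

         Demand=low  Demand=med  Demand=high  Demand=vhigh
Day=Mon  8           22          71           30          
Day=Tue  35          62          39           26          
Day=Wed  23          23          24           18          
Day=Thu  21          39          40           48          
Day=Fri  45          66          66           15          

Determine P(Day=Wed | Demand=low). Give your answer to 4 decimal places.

Total with Demand=low: 8 + 35 + 23 + 21 + 45 = 132.
P(Day=Wed | Demand=low) = 23/132 = 0.1742.

0.1742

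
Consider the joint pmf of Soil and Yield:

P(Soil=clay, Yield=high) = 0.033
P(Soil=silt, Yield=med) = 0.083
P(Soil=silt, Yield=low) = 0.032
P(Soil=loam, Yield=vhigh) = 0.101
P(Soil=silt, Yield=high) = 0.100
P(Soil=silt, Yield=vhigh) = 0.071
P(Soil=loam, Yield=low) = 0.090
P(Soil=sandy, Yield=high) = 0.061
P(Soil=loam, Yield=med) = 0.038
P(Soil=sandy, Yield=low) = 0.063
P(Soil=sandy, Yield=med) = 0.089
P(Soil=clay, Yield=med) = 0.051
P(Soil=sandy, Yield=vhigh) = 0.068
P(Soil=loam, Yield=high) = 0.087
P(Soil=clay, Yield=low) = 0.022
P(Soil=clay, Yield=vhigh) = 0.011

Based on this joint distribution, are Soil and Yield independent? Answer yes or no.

P(Soil=loam) = 0.316 and P(Yield=med) = 0.261, so their product is 0.08248, but P(Soil=loam, Yield=med) = 0.038. Since these differ, Soil and Yield are not independent.

no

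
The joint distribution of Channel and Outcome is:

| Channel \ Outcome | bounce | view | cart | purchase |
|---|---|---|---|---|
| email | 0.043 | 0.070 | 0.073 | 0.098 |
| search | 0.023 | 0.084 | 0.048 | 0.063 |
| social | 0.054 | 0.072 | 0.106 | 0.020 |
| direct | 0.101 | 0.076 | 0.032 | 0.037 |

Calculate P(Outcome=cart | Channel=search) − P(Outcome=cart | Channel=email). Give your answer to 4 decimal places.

-0.0369

P(Channel=search) = 0.023 + 0.084 + 0.048 + 0.063 = 0.218; P(Outcome=cart | Channel=search) = 0.048/0.218 = 0.22018.
P(Channel=email) = 0.043 + 0.070 + 0.073 + 0.098 = 0.284; P(Outcome=cart | Channel=email) = 0.073/0.284 = 0.25704.
Difference = -0.0369.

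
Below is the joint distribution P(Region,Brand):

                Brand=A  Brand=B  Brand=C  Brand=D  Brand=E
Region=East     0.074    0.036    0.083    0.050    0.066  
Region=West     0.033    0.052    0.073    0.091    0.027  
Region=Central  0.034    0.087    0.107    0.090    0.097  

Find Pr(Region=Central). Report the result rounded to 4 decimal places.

P(Region=Central) = 0.034 + 0.087 + 0.107 + 0.090 + 0.097 = 0.415.

0.4150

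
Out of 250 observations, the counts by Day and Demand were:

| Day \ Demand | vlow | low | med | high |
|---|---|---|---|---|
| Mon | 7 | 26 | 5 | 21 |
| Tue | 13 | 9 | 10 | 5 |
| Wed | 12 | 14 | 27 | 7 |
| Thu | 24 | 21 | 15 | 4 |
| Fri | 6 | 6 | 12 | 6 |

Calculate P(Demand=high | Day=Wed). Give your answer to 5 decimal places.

Total with Day=Wed: 12 + 14 + 27 + 7 = 60.
P(Demand=high | Day=Wed) = 7/60 = 0.11667.

0.11667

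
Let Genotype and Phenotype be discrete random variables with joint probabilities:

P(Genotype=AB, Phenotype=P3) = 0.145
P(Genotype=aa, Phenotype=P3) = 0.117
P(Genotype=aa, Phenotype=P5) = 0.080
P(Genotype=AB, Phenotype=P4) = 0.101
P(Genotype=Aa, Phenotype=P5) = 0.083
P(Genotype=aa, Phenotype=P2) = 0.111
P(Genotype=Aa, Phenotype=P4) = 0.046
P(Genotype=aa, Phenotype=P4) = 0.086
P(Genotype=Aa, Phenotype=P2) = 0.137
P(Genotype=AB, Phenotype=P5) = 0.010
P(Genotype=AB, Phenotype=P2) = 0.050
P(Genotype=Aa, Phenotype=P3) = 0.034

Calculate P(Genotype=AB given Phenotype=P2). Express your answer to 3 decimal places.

0.168

P(Phenotype=P2) = 0.137 + 0.111 + 0.050 = 0.298.
P(Genotype=AB | Phenotype=P2) = 0.050/0.298 = 0.168.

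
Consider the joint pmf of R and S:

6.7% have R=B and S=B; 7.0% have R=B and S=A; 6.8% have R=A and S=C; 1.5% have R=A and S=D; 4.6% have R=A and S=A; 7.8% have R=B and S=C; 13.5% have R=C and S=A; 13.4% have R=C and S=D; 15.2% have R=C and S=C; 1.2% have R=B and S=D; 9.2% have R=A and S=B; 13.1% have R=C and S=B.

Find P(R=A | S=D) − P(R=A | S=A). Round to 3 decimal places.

P(S=D) = 0.015 + 0.012 + 0.134 = 0.161; P(R=A | S=D) = 0.015/0.161 = 0.0932.
P(S=A) = 0.046 + 0.070 + 0.135 = 0.251; P(R=A | S=A) = 0.046/0.251 = 0.1833.
Difference = -0.090.

-0.090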